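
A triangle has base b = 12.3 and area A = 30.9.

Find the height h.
A = ½bh  →  h = 2A/b
h = 2·30.9/12.3 = 5.024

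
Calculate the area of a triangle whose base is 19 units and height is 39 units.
Area = (1/2) * base * height
Area = (1/2) * 19 * 39
Area = 370.50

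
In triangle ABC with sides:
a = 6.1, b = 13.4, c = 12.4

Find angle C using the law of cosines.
cos(C) = (a² + b² - c²)/(2ab)
cos(C) = (6.1² + 13.4² - 12.4²)/(2·6.1·13.4) = 63.01/163.48 = 0.385429
C = arccos(0.385429) = 67.33°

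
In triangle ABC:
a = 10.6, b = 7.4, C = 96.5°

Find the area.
Using A = ½ab·sin(C):
A = ½·10.6·7.4·sin(96.5°) = ½·78.44·0.993572 = 38.97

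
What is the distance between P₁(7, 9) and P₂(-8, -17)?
Using the distance formula: d = sqrt((x₂-x₁)² + (y₂-y₁)²)
dx = (-8) - 7 = -15
dy = (-17) - 9 = -26
d = sqrt((-15)² + (-26)²) = sqrt(225 + 676) = sqrt(901) = 30.02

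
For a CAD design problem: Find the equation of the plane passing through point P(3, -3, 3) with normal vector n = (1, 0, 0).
d = n·P = (1)(3) + (0)(-3) + (0)(3) = 3
Plane: x = 3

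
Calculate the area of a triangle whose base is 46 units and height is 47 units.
Area = (1/2) * base * height
Area = (1/2) * 46 * 47
Area = 1081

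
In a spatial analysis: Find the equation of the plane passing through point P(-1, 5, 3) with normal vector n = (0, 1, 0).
d = n·P = (0)(-1) + (1)(5) + (0)(3) = 5
Plane: y = 5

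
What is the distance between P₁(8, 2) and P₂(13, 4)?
Using the distance formula: d = sqrt((x₂-x₁)² + (y₂-y₁)²)
dx = 13 - 8 = 5
dy = 4 - 2 = 2
d = sqrt(5² + 2²) = sqrt(25 + 4) = sqrt(29) = 5.39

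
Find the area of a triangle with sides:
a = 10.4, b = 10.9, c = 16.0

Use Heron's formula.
s = (a+b+c)/2 = (10.4+10.9+16.0)/2 = 18.65
A = √(s(s-a)(s-b)(s-c)) = √(18.65·8.25·7.75·2.65)
A = √3159.95 = 56.21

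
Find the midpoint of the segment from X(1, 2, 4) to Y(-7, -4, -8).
Midpoint = ((1-7)/2, (2-4)/2, (4-8)/2) = (-3, -1, -2)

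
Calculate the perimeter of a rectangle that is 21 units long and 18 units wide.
Perimeter = 2 * (length + width)
Perimeter = 2 * (21 + 18)
Perimeter = 2 * 39
Perimeter = 78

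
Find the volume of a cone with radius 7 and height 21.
Volume = (1/3) * pi * r² * h
Volume = (1/3) * pi * 7² * 21
Volume = (1/3) * pi * 49 * 21
Volume = (1/3) * pi * 1029
Volume = 1077.57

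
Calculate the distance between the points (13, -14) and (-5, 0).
Using the distance formula: d = sqrt((x₂-x₁)² + (y₂-y₁)²)
dx = (-5) - 13 = -18
dy = 0 - (-14) = 14
d = sqrt((-18)² + 14²) = sqrt(324 + 196) = sqrt(520) = 22.80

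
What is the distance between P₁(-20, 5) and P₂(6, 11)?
Using the distance formula: d = sqrt((x₂-x₁)² + (y₂-y₁)²)
dx = 6 - (-20) = 26
dy = 11 - 5 = 6
d = sqrt(26² + 6²) = sqrt(676 + 36) = sqrt(712) = 26.68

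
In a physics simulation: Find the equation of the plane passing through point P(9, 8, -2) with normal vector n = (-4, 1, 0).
d = n·P = (-4)(9) + (1)(8) + (0)(-2) = -28
Plane: -4x + y = -28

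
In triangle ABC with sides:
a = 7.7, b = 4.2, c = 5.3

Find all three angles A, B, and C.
By the law of cosines:
cos(A) = (b² + c² - a²)/(2bc) = -0.304582  →  A = 107.7°
cos(B) = (a² + c² - b²)/(2ac) = 0.854447  →  B = 31.3°
cos(C) = (a² + b² - c²)/(2ab) = 0.755102  →  C = 40.97°
Check: A + B + C = 180.0° ✓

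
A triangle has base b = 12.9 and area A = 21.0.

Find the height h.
A = ½bh  →  h = 2A/b
h = 2·21.0/12.9 = 3.256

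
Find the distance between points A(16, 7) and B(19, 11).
Using the distance formula: d = sqrt((x₂-x₁)² + (y₂-y₁)²)
dx = 19 - 16 = 3
dy = 11 - 7 = 4
d = sqrt(3² + 4²) = sqrt(9 + 16) = sqrt(25) = 5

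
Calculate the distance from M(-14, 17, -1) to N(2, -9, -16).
d = √[(16)² + (-26)² + (-15)²] = √1157 = 34.01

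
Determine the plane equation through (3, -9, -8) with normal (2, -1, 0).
d = n·P = (2)(3) + (-1)(-9) + (0)(-8) = 15
Plane: 2x - y = 15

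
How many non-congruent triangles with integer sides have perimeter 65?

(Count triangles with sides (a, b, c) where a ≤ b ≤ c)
With a ≤ b ≤ c and a + b + c = 65, the triangle inequality a + b > c gives c < 65/2, so c ≤ 32.
Iterate a from 1 to ⌊p/3⌋ = 21; for each a, b ranges from a to ⌊(p−a)/2⌋ with c = p − a − b, keeping only c ≥ b.
Triples: (1, 32, 32), (2, 31, 32), (3, 30, 32), …
Count = 96 triangles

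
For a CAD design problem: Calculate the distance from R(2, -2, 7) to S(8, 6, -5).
d = √[(6)² + (8)² + (-12)²] = √244 = 15.62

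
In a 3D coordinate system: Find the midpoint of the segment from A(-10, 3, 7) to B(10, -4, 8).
Midpoint = ((-10+10)/2, (3-4)/2, (7+8)/2) = (0, -0.5, 7.5)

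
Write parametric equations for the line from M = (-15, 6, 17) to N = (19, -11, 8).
Direction vector d = N - M = (34, -17, -9)
x = -15 + 34t, y = 6 - 17t, z = 17 - 9t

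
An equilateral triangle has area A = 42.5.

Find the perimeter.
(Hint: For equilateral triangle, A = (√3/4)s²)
A = (√3/4)s²  →  s² = 4A/√3 = 4·42.5/√3 = 98.1495
s = 9.90705
Perimeter = 3s = 29.72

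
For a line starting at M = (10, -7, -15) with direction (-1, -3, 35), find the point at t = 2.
P(2) = (10 + (-1)(2), -7 + (-3)(2), -15 + 35(2)) = (8, -13, 55)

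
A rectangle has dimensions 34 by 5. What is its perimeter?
Perimeter = 2 * (length + width)
Perimeter = 2 * (34 + 5)
Perimeter = 2 * 39
Perimeter = 78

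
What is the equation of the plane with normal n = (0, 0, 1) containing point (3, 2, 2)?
d = n·P = (0)(3) + (0)(2) + (1)(2) = 2
Plane: z = 2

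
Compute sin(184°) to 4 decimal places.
sin(184 degrees) = -0.0698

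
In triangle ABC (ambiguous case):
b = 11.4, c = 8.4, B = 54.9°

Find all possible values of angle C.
sin(C)/c = sin(B)/b  →  sin(C) = c·sin(B)/b = 8.4·sin(54.9°)/11.4 = 0.602847
C₁ = arcsin(0.602847) = 37.07°,  C₂ = 180° - C₁ = 142.93°
Check C₂: A = 180° - 54.9° - 142.93° = -17.83° ≤ 0, rejected
C = 37.07° (one solution)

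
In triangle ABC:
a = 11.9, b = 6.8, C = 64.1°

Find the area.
Using A = ½ab·sin(C):
A = ½·11.9·6.8·sin(64.1°) = ½·80.92·0.899558 = 36.4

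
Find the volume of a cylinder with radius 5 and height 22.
Volume = pi * r² * h
Volume = pi * 5² * 22
Volume = pi * 25 * 22
Volume = pi * 550
Volume = 1727.88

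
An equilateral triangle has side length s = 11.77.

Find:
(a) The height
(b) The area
(a) Height h = s·√3/2 = 11.77·√3/2 = 10.19
(b) Area = (√3/4)·s² = (√3/4)·11.77² = (√3/4)·138.533 = 59.99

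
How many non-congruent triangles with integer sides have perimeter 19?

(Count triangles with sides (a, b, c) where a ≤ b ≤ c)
With a ≤ b ≤ c and a + b + c = 19, the triangle inequality a + b > c gives c < 19/2, so c ≤ 9.
Iterate a from 1 to ⌊p/3⌋ = 6; for each a, b ranges from a to ⌊(p−a)/2⌋ with c = p − a − b, keeping only c ≥ b.
Triples: (1, 9, 9), (2, 8, 9), (3, 7, 9), …
Count = 10 triangles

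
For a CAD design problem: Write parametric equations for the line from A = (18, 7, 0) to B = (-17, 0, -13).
Direction vector d = B - A = (-35, -7, -13)
x = 18 - 35t, y = 7 - 7t, z = 0 - 13t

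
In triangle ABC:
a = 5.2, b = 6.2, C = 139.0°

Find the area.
Using A = ½ab·sin(C):
A = ½·5.2·6.2·sin(139.0°) = ½·32.24·0.656059 = 10.58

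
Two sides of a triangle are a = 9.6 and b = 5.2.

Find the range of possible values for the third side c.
By the triangle inequality: |a - b| < c < a + b
|9.6 - 5.2| < c < 9.6 + 5.2
4.4 < c < 14.8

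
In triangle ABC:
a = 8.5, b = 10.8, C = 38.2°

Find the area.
Using A = ½ab·sin(C):
A = ½·8.5·10.8·sin(38.2°) = ½·91.8·0.618408 = 28.38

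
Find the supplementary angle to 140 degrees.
Supplementary angles sum to 180 degrees.
Other angle = 180 - 140
Other angle = 40 degrees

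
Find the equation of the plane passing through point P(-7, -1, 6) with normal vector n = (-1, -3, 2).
d = n·P = (-1)(-7) + (-3)(-1) + (2)(6) = 22
Plane: -x - 3y + 2z = 22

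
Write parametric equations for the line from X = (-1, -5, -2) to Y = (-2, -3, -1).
Direction vector d = Y - X = (-1, 2, 1)
x = -1 - t, y = -5 + 2t, z = -2 + t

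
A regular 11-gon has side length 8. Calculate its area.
For a regular 11-gon with side length s = 8:
Apothem a = s / (2*tan(pi/11)) = 8 / (2*tan(pi/11)) ≈ 13.6227
Perimeter P = 11 * 8 = 88
Area = (1/2) * P * a = (1/2) * 88 * 13.6227 = 599.40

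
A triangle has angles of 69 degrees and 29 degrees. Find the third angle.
Sum of angles in a triangle = 180 degrees
Third angle = 180 - 69 - 29
Third angle = 82 degrees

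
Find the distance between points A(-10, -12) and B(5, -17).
Using the distance formula: d = sqrt((x₂-x₁)² + (y₂-y₁)²)
dx = 5 - (-10) = 15
dy = (-17) - (-12) = -5
d = sqrt(15² + (-5)²) = sqrt(225 + 25) = sqrt(250) = 15.81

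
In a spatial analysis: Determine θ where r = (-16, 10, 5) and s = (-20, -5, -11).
r·s = 215, |r|² = 381, |s|² = 546
cos θ = 215/√208026 ≈ 0.4714
θ ≈ 61.88°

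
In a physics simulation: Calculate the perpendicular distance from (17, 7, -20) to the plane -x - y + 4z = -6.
d = |(-1)(17) + (-1)(7) + 4(-20) - (-6)| / √((-1)² + (-1)² + 4²) = 98/√18 = 23.1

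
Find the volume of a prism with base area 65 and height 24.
Volume = base area * height
Volume = 65 * 24
Volume = 1560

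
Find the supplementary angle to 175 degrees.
Supplementary angles sum to 180 degrees.
Other angle = 180 - 175
Other angle = 5 degrees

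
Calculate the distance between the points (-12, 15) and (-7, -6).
Using the distance formula: d = sqrt((x₂-x₁)² + (y₂-y₁)²)
dx = (-7) - (-12) = 5
dy = (-6) - 15 = -21
d = sqrt(5² + (-21)²) = sqrt(25 + 441) = sqrt(466) = 21.59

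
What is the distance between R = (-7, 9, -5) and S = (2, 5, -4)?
d = √[(9)² + (-4)² + (1)²] = √98 = 9.899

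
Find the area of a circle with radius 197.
Area = pi * r²
Area = pi * 197²
Area = pi * 38809
Area = 121922.07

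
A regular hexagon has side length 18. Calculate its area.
For a regular 6-gon with side length s = 18:
Apothem a = s / (2*tan(pi/6)) = 18 / (2*tan(pi/6)) ≈ 15.5885
Perimeter P = 6 * 18 = 108
Area = (1/2) * P * a = (1/2) * 108 * 15.5885 = 841.78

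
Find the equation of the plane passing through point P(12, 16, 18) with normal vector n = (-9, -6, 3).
d = n·P = (-9)(12) + (-6)(16) + (3)(18) = -150
Plane: -9x - 6y + 3z = -150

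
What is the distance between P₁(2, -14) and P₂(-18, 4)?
Using the distance formula: d = sqrt((x₂-x₁)² + (y₂-y₁)²)
dx = (-18) - 2 = -20
dy = 4 - (-14) = 18
d = sqrt((-20)² + 18²) = sqrt(400 + 324) = sqrt(724) = 26.91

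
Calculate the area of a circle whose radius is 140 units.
Area = pi * r²
Area = pi * 140²
Area = pi * 19600
Area = 61575.22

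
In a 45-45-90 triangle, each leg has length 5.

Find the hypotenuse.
Hypotenuse = 5√2 = 7.071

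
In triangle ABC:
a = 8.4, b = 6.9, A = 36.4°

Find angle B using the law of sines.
sin(B)/b = sin(A)/a
sin(B) = b·sin(A)/a = 6.9·sin(36.4°)/8.4 = 0.487451
B = arcsin(0.487451) = 29.17°  (b ≤ a, so B ≤ A and the acute solution is unique)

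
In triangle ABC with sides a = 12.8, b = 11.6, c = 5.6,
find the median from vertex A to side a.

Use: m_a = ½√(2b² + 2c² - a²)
m_a = ½√(2·11.6² + 2·5.6² - 12.8²)
m_a = ½√(269.12 + 62.72 - 163.84) = ½√168 = 6.481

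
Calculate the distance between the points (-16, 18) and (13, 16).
Using the distance formula: d = sqrt((x₂-x₁)² + (y₂-y₁)²)
dx = 13 - (-16) = 29
dy = 16 - 18 = -2
d = sqrt(29² + (-2)²) = sqrt(841 + 4) = sqrt(845) = 29.07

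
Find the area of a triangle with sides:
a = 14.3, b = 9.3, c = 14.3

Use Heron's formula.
s = (a+b+c)/2 = (14.3+9.3+14.3)/2 = 18.95
A = √(s(s-a)(s-b)(s-c)) = √(18.95·4.65·9.65·4.65)
A = √3954.05 = 62.88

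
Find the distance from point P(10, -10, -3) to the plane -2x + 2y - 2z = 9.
d = |(-2)(10) + 2(-10) + (-2)(-3) - (9)| / √((-2)² + 2² + (-2)²) = 43/√12 = 12.41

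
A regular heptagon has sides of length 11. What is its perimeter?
Perimeter = number of sides * side length
Perimeter = 7 * 11
Perimeter = 77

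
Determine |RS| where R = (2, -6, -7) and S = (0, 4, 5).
d = √[(-2)² + (10)² + (12)²] = √248 = 15.75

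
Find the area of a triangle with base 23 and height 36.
Area = (1/2) * base * height
Area = (1/2) * 23 * 36
Area = 414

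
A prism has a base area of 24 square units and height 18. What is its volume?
Volume = base area * height
Volume = 24 * 18
Volume = 432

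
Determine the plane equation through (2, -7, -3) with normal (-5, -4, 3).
d = n·P = (-5)(2) + (-4)(-7) + (3)(-3) = 9
Plane: -5x - 4y + 3z = 9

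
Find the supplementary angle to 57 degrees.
Supplementary angles sum to 180 degrees.
Other angle = 180 - 57
Other angle = 123 degrees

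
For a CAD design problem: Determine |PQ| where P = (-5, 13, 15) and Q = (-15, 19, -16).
d = √[(-10)² + (6)² + (-31)²] = √1097 = 33.12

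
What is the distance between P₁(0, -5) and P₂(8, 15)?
Using the distance formula: d = sqrt((x₂-x₁)² + (y₂-y₁)²)
dx = 8 - 0 = 8
dy = 15 - (-5) = 20
d = sqrt(8² + 20²) = sqrt(64 + 400) = sqrt(464) = 21.54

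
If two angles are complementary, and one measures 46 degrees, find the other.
Complementary angles sum to 90 degrees.
Other angle = 90 - 46
Other angle = 44 degrees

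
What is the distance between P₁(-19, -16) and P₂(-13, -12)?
Using the distance formula: d = sqrt((x₂-x₁)² + (y₂-y₁)²)
dx = (-13) - (-19) = 6
dy = (-12) - (-16) = 4
d = sqrt(6² + 4²) = sqrt(36 + 16) = sqrt(52) = 7.21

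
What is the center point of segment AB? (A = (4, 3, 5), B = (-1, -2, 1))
Midpoint = ((4-1)/2, (3-2)/2, (5+1)/2) = (1.5, 0.5, 3)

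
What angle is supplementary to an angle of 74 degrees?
Supplementary angles sum to 180 degrees.
Other angle = 180 - 74
Other angle = 106 degrees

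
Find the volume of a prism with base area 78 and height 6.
Volume = base area * height
Volume = 78 * 6
Volume = 468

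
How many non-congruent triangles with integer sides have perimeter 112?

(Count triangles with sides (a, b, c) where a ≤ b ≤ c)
With a ≤ b ≤ c and a + b + c = 112, the triangle inequality a + b > c gives c < 112/2, so c ≤ 55.
Iterate a from 1 to ⌊p/3⌋ = 37; for each a, b ranges from a to ⌊(p−a)/2⌋ with c = p − a − b, keeping only c ≥ b.
Triples: (2, 55, 55), (3, 54, 55), (4, 53, 55), …
Count = 261 triangles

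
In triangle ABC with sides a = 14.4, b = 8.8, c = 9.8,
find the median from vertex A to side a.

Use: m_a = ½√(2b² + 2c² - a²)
m_a = ½√(2·8.8² + 2·9.8² - 14.4²)
m_a = ½√(154.88 + 192.08 - 207.36) = ½√139.6 = 5.908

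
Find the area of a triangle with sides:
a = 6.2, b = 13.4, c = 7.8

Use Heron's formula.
s = (a+b+c)/2 = (6.2+13.4+7.8)/2 = 13.7
A = √(s(s-a)(s-b)(s-c)) = √(13.7·7.5·0.3·5.9)
A = √181.868 = 13.49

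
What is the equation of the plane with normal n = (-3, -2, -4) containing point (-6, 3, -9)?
d = n·P = (-3)(-6) + (-2)(3) + (-4)(-9) = 48
Plane: -3x - 2y - 4z = 48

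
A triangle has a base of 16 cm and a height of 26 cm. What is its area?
Area = (1/2) * base * height
Area = (1/2) * 16 * 26
Area = 208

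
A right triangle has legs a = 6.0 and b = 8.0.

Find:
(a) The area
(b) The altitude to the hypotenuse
(a) Area = ½ab = ½·6.0·8.0 = 24
(b) Hypotenuse c = √(6.0² + 8.0²) = √100 = 10
    Area = ½·c·h_c  →  h_c = 2·Area/c = 2·24/10 = 4.8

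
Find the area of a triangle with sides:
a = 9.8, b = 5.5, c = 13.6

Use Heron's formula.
s = (a+b+c)/2 = (9.8+5.5+13.6)/2 = 14.45
A = √(s(s-a)(s-b)(s-c)) = √(14.45·4.65·8.95·0.85)
A = √511.167 = 22.61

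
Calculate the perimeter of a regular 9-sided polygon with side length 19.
Perimeter = number of sides * side length
Perimeter = 9 * 19
Perimeter = 171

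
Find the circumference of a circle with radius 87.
Circumference = 2 * pi * r
Circumference = 2 * pi * 87
Circumference = 546.64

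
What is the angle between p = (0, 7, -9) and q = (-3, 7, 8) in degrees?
p·q = -23, |p|² = 130, |q|² = 122
cos θ = -23/√15860 ≈ -0.1826
θ ≈ 100.5°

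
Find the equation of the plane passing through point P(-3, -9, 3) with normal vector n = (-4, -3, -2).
d = n·P = (-4)(-3) + (-3)(-9) + (-2)(3) = 33
Plane: -4x - 3y - 2z = 33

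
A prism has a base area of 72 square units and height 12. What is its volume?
Volume = base area * height
Volume = 72 * 12
Volume = 864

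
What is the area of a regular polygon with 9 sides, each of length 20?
For a regular 9-gon with side length s = 20:
Apothem a = s / (2*tan(pi/9)) = 20 / (2*tan(pi/9)) ≈ 27.4748
Perimeter P = 9 * 20 = 180
Area = (1/2) * P * a = (1/2) * 180 * 27.4748 = 2472.73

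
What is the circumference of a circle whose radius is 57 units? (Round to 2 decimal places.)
Circumference = 2 * pi * r
Circumference = 2 * pi * 57
Circumference = 358.14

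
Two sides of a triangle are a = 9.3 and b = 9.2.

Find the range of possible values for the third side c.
By the triangle inequality: |a - b| < c < a + b
|9.3 - 9.2| < c < 9.3 + 9.2
0.1 < c < 18.5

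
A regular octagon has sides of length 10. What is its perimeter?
Perimeter = number of sides * side length
Perimeter = 8 * 10
Perimeter = 80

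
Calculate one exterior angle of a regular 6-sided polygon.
Exterior angle of a regular n-gon = 360/n
Exterior angle = 360/6
Exterior angle = 60 degrees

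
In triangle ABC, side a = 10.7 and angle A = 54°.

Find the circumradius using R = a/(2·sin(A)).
R = a/(2·sin(A)) = 10.7/(2·sin(54°))
R = 10.7/(2·0.809017) = 10.7/1.618034 = 6.613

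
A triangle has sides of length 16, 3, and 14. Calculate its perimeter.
Perimeter = sum of all sides
Perimeter = 16 + 3 + 14
Perimeter = 33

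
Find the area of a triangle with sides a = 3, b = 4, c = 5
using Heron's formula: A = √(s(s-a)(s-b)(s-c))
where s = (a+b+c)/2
s = (3+4+5)/2 = 6
A = √(6·3·2·1) = √36 = 6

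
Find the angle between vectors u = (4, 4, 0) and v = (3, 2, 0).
u·v = 20, |u|² = 32, |v|² = 13
cos θ = 20/√416 ≈ 0.9806
θ ≈ 11.31°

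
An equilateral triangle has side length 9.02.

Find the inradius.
For an equilateral triangle, r = s/(2√3) where s is the side.
r = 9.02/(2√3) = 9.02/3.464102 = 2.604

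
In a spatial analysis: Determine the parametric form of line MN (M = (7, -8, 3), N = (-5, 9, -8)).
Direction vector d = N - M = (-12, 17, -11)
x = 7 - 12t, y = -8 + 17t, z = 3 - 11t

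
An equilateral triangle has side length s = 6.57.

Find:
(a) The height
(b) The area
(a) Height h = s·√3/2 = 6.57·√3/2 = 5.69
(b) Area = (√3/4)·s² = (√3/4)·6.57² = (√3/4)·43.1649 = 18.69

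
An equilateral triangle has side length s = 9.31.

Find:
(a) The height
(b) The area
(a) Height h = s·√3/2 = 9.31·√3/2 = 8.063
(b) Area = (√3/4)·s² = (√3/4)·9.31² = (√3/4)·86.6761 = 37.53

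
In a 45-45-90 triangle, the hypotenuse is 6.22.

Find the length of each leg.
In a 45-45-90 triangle, hypotenuse = leg·√2  →  leg = hypotenuse/√2
leg = 6.22/√2 = 4.398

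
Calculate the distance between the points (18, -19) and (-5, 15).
Using the distance formula: d = sqrt((x₂-x₁)² + (y₂-y₁)²)
dx = (-5) - 18 = -23
dy = 15 - (-19) = 34
d = sqrt((-23)² + 34²) = sqrt(529 + 1156) = sqrt(1685) = 41.05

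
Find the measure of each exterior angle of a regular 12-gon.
Exterior angle of a regular n-gon = 360/n
Exterior angle = 360/12
Exterior angle = 30 degrees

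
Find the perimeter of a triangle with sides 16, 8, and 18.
Perimeter = sum of all sides
Perimeter = 16 + 8 + 18
Perimeter = 42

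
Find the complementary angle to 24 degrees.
Complementary angles sum to 90 degrees.
Other angle = 90 - 24
Other angle = 66 degrees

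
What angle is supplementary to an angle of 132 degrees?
Supplementary angles sum to 180 degrees.
Other angle = 180 - 132
Other angle = 48 degrees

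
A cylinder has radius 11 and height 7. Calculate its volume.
Volume = pi * r² * h
Volume = pi * 11² * 7
Volume = pi * 121 * 7
Volume = pi * 847
Volume = 2660.93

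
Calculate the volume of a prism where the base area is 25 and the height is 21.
Volume = base area * height
Volume = 25 * 21
Volume = 525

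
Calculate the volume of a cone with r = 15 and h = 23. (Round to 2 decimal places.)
Volume = (1/3) * pi * r² * h
Volume = (1/3) * pi * 15² * 23
Volume = (1/3) * pi * 225 * 23
Volume = (1/3) * pi * 5175
Volume = 5419.25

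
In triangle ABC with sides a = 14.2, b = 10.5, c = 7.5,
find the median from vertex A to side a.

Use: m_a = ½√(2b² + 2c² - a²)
m_a = ½√(2·10.5² + 2·7.5² - 14.2²)
m_a = ½√(220.5 + 112.5 - 201.64) = ½√131.36 = 5.731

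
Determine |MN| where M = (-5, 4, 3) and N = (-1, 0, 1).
d = √[(4)² + (-4)² + (-2)²] = √36 = 6.0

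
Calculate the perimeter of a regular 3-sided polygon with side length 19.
Perimeter = number of sides * side length
Perimeter = 3 * 19
Perimeter = 57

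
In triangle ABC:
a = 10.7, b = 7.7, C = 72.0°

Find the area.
Using A = ½ab·sin(C):
A = ½·10.7·7.7·sin(72.0°) = ½·82.39·0.951057 = 39.18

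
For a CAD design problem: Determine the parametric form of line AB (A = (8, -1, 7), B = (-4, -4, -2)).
Direction vector d = B - A = (-12, -3, -9)
x = 8 - 12t, y = -1 - 3t, z = 7 - 9t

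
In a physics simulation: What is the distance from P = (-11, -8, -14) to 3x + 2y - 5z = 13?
d = |3(-11) + 2(-8) + (-5)(-14) - (13)| / √(3² + 2² + (-5)²) = 8/√38 = 1.298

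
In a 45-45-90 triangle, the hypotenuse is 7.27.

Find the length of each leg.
In a 45-45-90 triangle, hypotenuse = leg·√2  →  leg = hypotenuse/√2
leg = 7.27/√2 = 5.141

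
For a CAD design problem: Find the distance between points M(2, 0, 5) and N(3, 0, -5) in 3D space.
d = √[(1)² + (0)² + (-10)²] = √101 = 10.05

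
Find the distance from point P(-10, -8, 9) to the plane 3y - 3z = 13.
d = |0(-10) + 3(-8) + (-3)(9) - (13)| / √(0² + 3² + (-3)²) = 64/√18 = 15.08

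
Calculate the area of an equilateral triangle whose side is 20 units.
Area = (sqrt(3)/4) * s²
Area = (sqrt(3)/4) * 20²
Area = (sqrt(3)/4) * 400
Area = 173.21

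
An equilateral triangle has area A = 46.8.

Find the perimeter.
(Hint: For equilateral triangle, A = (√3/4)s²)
A = (√3/4)s²  →  s² = 4A/√3 = 4·46.8/√3 = 108.08
s = 10.3962
Perimeter = 3s = 31.19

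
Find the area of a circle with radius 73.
Area = pi * r²
Area = pi * 73²
Area = pi * 5329
Area = 16741.55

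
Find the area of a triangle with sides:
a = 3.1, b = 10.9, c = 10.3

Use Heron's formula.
s = (a+b+c)/2 = (3.1+10.9+10.3)/2 = 12.15
A = √(s(s-a)(s-b)(s-c)) = √(12.15·9.05·1.25·1.85)
A = √254.277 = 15.95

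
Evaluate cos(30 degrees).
cos(30 degrees) = sqrt(3)/2
Decimal approximation: 0.866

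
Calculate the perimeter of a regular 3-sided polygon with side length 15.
Perimeter = number of sides * side length
Perimeter = 3 * 15
Perimeter = 45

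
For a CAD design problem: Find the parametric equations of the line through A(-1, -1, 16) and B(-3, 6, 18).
Direction vector d = B - A = (-2, 7, 2)
x = -1 - 2t, y = -1 + 7t, z = 16 + 2t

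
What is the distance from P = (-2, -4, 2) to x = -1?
d = |1(-2) + 0(-4) + 0(2) - (-1)| / √(1² + 0² + 0²) = 1/√1 = 1.0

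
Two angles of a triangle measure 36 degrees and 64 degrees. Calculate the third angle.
Sum of angles in a triangle = 180 degrees
Third angle = 180 - 36 - 64
Third angle = 80 degrees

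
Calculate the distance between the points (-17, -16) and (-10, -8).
Using the distance formula: d = sqrt((x₂-x₁)² + (y₂-y₁)²)
dx = (-10) - (-17) = 7
dy = (-8) - (-16) = 8
d = sqrt(7² + 8²) = sqrt(49 + 64) = sqrt(113) = 10.63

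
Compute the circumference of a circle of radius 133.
Circumference = 2 * pi * r
Circumference = 2 * pi * 133
Circumference = 835.66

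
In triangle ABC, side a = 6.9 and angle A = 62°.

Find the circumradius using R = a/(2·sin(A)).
R = a/(2·sin(A)) = 6.9/(2·sin(62°))
R = 6.9/(2·0.882948) = 6.9/1.765895 = 3.907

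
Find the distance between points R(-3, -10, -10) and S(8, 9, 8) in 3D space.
d = √[(11)² + (19)² + (18)²] = √806 = 28.39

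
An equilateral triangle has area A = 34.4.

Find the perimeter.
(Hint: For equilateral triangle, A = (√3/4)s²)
A = (√3/4)s²  →  s² = 4A/√3 = 4·34.4/√3 = 79.4434
s = 8.9131
Perimeter = 3s = 26.74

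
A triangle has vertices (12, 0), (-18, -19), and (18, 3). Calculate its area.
Using the coordinate formula: Area = (1/2)|x₁(y₂-y₃) + x₂(y₃-y₁) + x₃(y₁-y₂)|
Area = (1/2)|12((-19)-3) + (-18)(3-0) + 18(0-(-19))|
Area = (1/2)|12*(-22) + (-18)*3 + 18*19|
Area = (1/2)|(-264) + (-54) + 342|
Area = (1/2)*24 = 12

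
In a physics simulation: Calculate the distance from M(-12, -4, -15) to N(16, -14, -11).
d = √[(28)² + (-10)² + (4)²] = √900 = 30.0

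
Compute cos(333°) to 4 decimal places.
cos(333 degrees) = 0.891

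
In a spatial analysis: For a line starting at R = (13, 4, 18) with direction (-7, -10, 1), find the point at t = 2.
P(2) = (13 + (-7)(2), 4 + (-10)(2), 18 + 1(2)) = (-1, -16, 20)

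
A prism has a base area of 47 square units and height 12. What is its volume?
Volume = base area * height
Volume = 47 * 12
Volume = 564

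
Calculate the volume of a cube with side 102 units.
Volume = s³
Volume = 102³
Volume = 1061208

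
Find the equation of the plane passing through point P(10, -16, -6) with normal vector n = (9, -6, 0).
d = n·P = (9)(10) + (-6)(-16) + (0)(-6) = 186
Plane: 9x - 6y = 186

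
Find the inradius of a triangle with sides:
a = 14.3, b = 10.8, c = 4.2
s = (a+b+c)/2 = (14.3+10.8+4.2)/2 = 14.65
Area = √(s(s-a)(s-b)(s-c)) = √(14.65·0.35·3.85·10.45) = 14.3629
r = Area/s = 14.3629/14.65 = 0.9804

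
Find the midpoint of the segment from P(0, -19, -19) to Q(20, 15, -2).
Midpoint = ((0+20)/2, (-19+15)/2, (-19-2)/2) = (10, -2, -10.5)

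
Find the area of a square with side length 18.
Area = s²
Area = 18²
Area = 324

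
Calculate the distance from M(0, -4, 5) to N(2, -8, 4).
d = √[(2)² + (-4)² + (-1)²] = √21 = 4.583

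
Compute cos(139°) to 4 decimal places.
cos(139 degrees) = -0.7547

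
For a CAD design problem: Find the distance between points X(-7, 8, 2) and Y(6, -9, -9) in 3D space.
d = √[(13)² + (-17)² + (-11)²] = √579 = 24.06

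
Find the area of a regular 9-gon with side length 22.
For a regular 9-gon with side length s = 22:
Apothem a = s / (2*tan(pi/9)) = 22 / (2*tan(pi/9)) ≈ 30.22225
Perimeter P = 9 * 22 = 198
Area = (1/2) * P * a = (1/2) * 198 * 30.22225 = 2992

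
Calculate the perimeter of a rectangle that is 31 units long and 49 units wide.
Perimeter = 2 * (length + width)
Perimeter = 2 * (31 + 49)
Perimeter = 2 * 80
Perimeter = 160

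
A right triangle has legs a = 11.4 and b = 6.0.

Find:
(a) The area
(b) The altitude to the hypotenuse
(a) Area = ½ab = ½·11.4·6.0 = 34.2
(b) Hypotenuse c = √(11.4² + 6.0²) = √165.96 = 12.8825
    Area = ½·c·h_c  →  h_c = 2·Area/c = 2·34.2/12.8825 = 5.31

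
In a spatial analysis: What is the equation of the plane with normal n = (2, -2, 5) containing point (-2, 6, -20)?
d = n·P = (2)(-2) + (-2)(6) + (5)(-20) = -116
Plane: 2x - 2y + 5z = -116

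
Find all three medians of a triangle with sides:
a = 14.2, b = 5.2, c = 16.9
Using m_x = ½√(2y² + 2z² - x²):
m_a = ½√(2·5.2² + 2·16.9² - 14.2²) = ½√423.66 = 10.29
m_b = ½√(2·14.2² + 2·16.9² - 5.2²) = ½√947.46 = 15.39
m_c = ½√(2·14.2² + 2·5.2² - 16.9²) = ½√171.75 = 6.553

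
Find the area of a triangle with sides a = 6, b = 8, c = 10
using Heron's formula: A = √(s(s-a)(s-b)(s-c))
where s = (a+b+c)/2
s = (6+8+10)/2 = 12
A = √(12·6·4·2) = √576 = 24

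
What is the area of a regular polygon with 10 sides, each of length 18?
For a regular 10-gon with side length s = 18:
Apothem a = s / (2*tan(pi/10)) = 18 / (2*tan(pi/10)) ≈ 27.69915
Perimeter P = 10 * 18 = 180
Area = (1/2) * P * a = (1/2) * 180 * 27.69915 = 2492.92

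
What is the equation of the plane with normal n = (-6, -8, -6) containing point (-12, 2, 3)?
d = n·P = (-6)(-12) + (-8)(2) + (-6)(3) = 38
Plane: -6x - 8y - 6z = 38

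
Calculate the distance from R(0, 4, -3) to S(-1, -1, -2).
d = √[(-1)² + (-5)² + (1)²] = √27 = 5.196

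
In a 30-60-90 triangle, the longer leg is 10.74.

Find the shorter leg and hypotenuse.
In a 30-60-90 triangle, sides are in ratio 1 : √3 : 2.
Long leg = short leg·√3  →  short leg = 10.74/√3 = 6.201
Hypotenuse = 2·(short leg) = 2·10.74/√3 = 12.4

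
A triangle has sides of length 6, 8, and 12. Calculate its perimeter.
Perimeter = sum of all sides
Perimeter = 6 + 8 + 12
Perimeter = 26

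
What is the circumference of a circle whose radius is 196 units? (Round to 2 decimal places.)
Circumference = 2 * pi * r
Circumference = 2 * pi * 196
Circumference = 1231.50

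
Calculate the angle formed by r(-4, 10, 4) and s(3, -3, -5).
r·s = -62, |r|² = 132, |s|² = 43
cos θ = -62/√5676 ≈ -0.8229
θ ≈ 145.4°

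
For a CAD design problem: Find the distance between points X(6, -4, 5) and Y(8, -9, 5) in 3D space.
d = √[(2)² + (-5)² + (0)²] = √29 = 5.385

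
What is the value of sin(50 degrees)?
sin(50 degrees) = 0.766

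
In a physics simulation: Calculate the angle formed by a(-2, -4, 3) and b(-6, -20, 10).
a·b = 122, |a|² = 29, |b|² = 536
cos θ = 122/√15544 ≈ 0.9785
θ ≈ 11.89°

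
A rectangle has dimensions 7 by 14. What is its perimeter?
Perimeter = 2 * (length + width)
Perimeter = 2 * (7 + 14)
Perimeter = 2 * 21
Perimeter = 42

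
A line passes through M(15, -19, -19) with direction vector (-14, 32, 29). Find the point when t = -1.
P(-1) = (15 + (-14)(-1), -19 + 32(-1), -19 + 29(-1)) = (29, -51, -48)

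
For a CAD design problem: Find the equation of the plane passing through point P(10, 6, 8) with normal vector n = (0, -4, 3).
d = n·P = (0)(10) + (-4)(6) + (3)(8) = 0
Plane: -4y + 3z = 0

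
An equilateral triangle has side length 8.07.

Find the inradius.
For an equilateral triangle, r = s/(2√3) where s is the side.
r = 8.07/(2√3) = 8.07/3.464102 = 2.33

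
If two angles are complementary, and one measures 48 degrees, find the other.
Complementary angles sum to 90 degrees.
Other angle = 90 - 48
Other angle = 42 degrees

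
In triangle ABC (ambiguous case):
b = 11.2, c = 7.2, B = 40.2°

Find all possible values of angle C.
sin(C)/c = sin(B)/b  →  sin(C) = c·sin(B)/b = 7.2·sin(40.2°)/11.2 = 0.414937
C₁ = arcsin(0.414937) = 24.52°,  C₂ = 180° - C₁ = 155.48°
Check C₂: A = 180° - 40.2° - 155.48° = -15.68° ≤ 0, rejected
C = 24.52° (one solution)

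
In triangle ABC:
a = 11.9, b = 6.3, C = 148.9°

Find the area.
Using A = ½ab·sin(C):
A = ½·11.9·6.3·sin(148.9°) = ½·74.97·0.516533 = 19.36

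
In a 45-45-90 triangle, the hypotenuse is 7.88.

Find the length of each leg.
In a 45-45-90 triangle, hypotenuse = leg·√2  →  leg = hypotenuse/√2
leg = 7.88/√2 = 5.572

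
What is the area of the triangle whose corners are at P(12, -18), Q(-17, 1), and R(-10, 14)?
Using the coordinate formula: Area = (1/2)|x₁(y₂-y₃) + x₂(y₃-y₁) + x₃(y₁-y₂)|
Area = (1/2)|12(1-14) + (-17)(14-(-18)) + (-10)((-18)-1)|
Area = (1/2)|12*(-13) + (-17)*32 + (-10)*(-19)|
Area = (1/2)|(-156) + (-544) + 190|
Area = (1/2)*510 = 255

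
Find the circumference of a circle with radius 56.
Circumference = 2 * pi * r
Circumference = 2 * pi * 56
Circumference = 351.86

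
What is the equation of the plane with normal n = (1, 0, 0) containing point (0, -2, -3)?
d = n·P = (1)(0) + (0)(-2) + (0)(-3) = 0
Plane: x = 0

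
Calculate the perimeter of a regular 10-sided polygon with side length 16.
Perimeter = number of sides * side length
Perimeter = 10 * 16
Perimeter = 160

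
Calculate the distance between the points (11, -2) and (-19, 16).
Using the distance formula: d = sqrt((x₂-x₁)² + (y₂-y₁)²)
dx = (-19) - 11 = -30
dy = 16 - (-2) = 18
d = sqrt((-30)² + 18²) = sqrt(900 + 324) = sqrt(1224) = 34.99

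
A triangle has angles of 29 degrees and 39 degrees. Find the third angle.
Sum of angles in a triangle = 180 degrees
Third angle = 180 - 29 - 39
Third angle = 112 degrees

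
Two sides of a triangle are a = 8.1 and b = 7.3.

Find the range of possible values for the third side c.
By the triangle inequality: |a - b| < c < a + b
|8.1 - 7.3| < c < 8.1 + 7.3
0.8 < c < 15.4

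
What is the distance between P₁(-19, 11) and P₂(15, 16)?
Using the distance formula: d = sqrt((x₂-x₁)² + (y₂-y₁)²)
dx = 15 - (-19) = 34
dy = 16 - 11 = 5
d = sqrt(34² + 5²) = sqrt(1156 + 25) = sqrt(1181) = 34.37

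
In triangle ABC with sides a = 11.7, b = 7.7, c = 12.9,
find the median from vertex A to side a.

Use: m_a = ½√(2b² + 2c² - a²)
m_a = ½√(2·7.7² + 2·12.9² - 11.7²)
m_a = ½√(118.58 + 332.82 - 136.89) = ½√314.51 = 8.867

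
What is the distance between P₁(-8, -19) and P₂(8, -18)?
Using the distance formula: d = sqrt((x₂-x₁)² + (y₂-y₁)²)
dx = 8 - (-8) = 16
dy = (-18) - (-19) = 1
d = sqrt(16² + 1²) = sqrt(256 + 1) = sqrt(257) = 16.03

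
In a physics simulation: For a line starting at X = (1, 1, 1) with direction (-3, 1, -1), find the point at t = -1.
P(-1) = (1 + (-3)(-1), 1 + 1(-1), 1 + (-1)(-1)) = (4, 0, 2)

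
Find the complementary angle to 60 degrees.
Complementary angles sum to 90 degrees.
Other angle = 90 - 60
Other angle = 30 degrees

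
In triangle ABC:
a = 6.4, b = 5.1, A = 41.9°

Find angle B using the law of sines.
sin(B)/b = sin(A)/a
sin(B) = b·sin(A)/a = 5.1·sin(41.9°)/6.4 = 0.532179
B = arcsin(0.532179) = 32.15°  (b ≤ a, so B ≤ A and the acute solution is unique)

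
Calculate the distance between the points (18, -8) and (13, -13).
Using the distance formula: d = sqrt((x₂-x₁)² + (y₂-y₁)²)
dx = 13 - 18 = -5
dy = (-13) - (-8) = -5
d = sqrt((-5)² + (-5)²) = sqrt(25 + 25) = sqrt(50) = 7.07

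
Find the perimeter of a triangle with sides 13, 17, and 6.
Perimeter = sum of all sides
Perimeter = 13 + 17 + 6
Perimeter = 36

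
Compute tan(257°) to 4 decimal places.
tan(257 degrees) = 4.3315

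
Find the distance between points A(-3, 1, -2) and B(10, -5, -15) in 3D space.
d = √[(13)² + (-6)² + (-13)²] = √374 = 19.34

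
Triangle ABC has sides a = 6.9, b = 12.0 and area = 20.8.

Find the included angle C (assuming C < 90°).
Area = ½ab·sin(C)  →  sin(C) = 2·Area/(ab)
sin(C) = 2·20.8/(6.9·12.0) = 0.502415
C = arcsin(0.502415) = 30.16°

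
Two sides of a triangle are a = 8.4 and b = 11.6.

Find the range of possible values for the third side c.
By the triangle inequality: |a - b| < c < a + b
|8.4 - 11.6| < c < 8.4 + 11.6
3.2 < c < 20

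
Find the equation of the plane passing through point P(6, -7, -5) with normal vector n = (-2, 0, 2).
d = n·P = (-2)(6) + (0)(-7) + (2)(-5) = -22
Plane: -2x + 2z = -22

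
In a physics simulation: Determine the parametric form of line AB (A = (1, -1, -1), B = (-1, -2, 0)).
Direction vector d = B - A = (-2, -1, 1)
x = 1 - 2t, y = -1 - t, z = -1 + t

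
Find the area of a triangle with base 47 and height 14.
Area = (1/2) * base * height
Area = (1/2) * 47 * 14
Area = 329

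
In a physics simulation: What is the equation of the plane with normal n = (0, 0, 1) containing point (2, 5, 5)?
d = n·P = (0)(2) + (0)(5) + (1)(5) = 5
Plane: z = 5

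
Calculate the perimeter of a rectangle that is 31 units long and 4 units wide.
Perimeter = 2 * (length + width)
Perimeter = 2 * (31 + 4)
Perimeter = 2 * 35
Perimeter = 70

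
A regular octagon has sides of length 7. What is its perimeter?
Perimeter = number of sides * side length
Perimeter = 8 * 7
Perimeter = 56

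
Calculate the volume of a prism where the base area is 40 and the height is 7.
Volume = base area * height
Volume = 40 * 7
Volume = 280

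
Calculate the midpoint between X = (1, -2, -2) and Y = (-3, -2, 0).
Midpoint = ((1-3)/2, (-2-2)/2, (-2+0)/2) = (-1, -2, -1)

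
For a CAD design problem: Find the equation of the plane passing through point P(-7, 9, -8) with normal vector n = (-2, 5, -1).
d = n·P = (-2)(-7) + (5)(9) + (-1)(-8) = 67
Plane: -2x + 5y - z = 67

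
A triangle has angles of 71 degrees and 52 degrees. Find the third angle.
Sum of angles in a triangle = 180 degrees
Third angle = 180 - 71 - 52
Third angle = 57 degrees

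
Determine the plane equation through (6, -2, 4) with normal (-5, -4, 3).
d = n·P = (-5)(6) + (-4)(-2) + (3)(4) = -10
Plane: -5x - 4y + 3z = -10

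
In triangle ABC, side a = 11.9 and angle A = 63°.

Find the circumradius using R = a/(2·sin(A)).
R = a/(2·sin(A)) = 11.9/(2·sin(63°))
R = 11.9/(2·0.891007) = 11.9/1.782013 = 6.678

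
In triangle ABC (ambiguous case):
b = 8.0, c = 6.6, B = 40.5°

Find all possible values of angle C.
sin(C)/c = sin(B)/b  →  sin(C) = c·sin(B)/b = 6.6·sin(40.5°)/8.0 = 0.535795
C₁ = arcsin(0.535795) = 32.4°,  C₂ = 180° - C₁ = 147.6°
Check C₂: A = 180° - 40.5° - 147.6° = -8.1° ≤ 0, rejected
C = 32.4° (one solution)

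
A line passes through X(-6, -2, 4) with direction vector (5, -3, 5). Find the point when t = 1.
P(1) = (-6 + 5(1), -2 + (-3)(1), 4 + 5(1)) = (-1, -5, 9)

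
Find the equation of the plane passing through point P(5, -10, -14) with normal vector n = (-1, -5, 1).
d = n·P = (-1)(5) + (-5)(-10) + (1)(-14) = 31
Plane: -x - 5y + z = 31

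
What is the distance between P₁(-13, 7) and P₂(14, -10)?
Using the distance formula: d = sqrt((x₂-x₁)² + (y₂-y₁)²)
dx = 14 - (-13) = 27
dy = (-10) - 7 = -17
d = sqrt(27² + (-17)²) = sqrt(729 + 289) = sqrt(1018) = 31.91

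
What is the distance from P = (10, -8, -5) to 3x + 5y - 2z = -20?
d = |3(10) + 5(-8) + (-2)(-5) - (-20)| / √(3² + 5² + (-2)²) = 20/√38 = 3.244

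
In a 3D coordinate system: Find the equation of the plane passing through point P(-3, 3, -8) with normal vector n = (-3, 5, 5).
d = n·P = (-3)(-3) + (5)(3) + (5)(-8) = -16
Plane: -3x + 5y + 5z = -16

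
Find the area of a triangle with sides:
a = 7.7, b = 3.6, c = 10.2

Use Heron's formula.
s = (a+b+c)/2 = (7.7+3.6+10.2)/2 = 10.75
A = √(s(s-a)(s-b)(s-c)) = √(10.75·3.05·7.15·0.55)
A = √128.937 = 11.36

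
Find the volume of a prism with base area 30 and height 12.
Volume = base area * height
Volume = 30 * 12
Volume = 360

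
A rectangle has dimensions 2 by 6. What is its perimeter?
Perimeter = 2 * (length + width)
Perimeter = 2 * (2 + 6)
Perimeter = 2 * 8
Perimeter = 16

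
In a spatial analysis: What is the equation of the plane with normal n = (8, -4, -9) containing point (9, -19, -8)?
d = n·P = (8)(9) + (-4)(-19) + (-9)(-8) = 220
Plane: 8x - 4y - 9z = 220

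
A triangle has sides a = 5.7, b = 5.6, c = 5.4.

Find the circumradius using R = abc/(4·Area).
s = (a+b+c)/2 = 8.35
Area = √(s(s-a)(s-b)(s-c)) = √(8.35·2.65·2.75·2.95) = 13.3981
R = abc/(4·Area) = (5.7·5.6·5.4)/(4·13.3981) = 172.368/53.5924 = 3.216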